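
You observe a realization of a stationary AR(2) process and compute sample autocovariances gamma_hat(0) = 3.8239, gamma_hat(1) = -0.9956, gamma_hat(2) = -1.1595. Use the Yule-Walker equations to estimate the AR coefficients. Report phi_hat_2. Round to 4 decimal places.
\hat\phi_{2} = -0.3980

The Yule-Walker equations for an AR(p) process read, in matrix form,
  Gamma_p phi = r_p,   with   (Gamma_p)_{ij} = gamma(|i - j|),
                       (r_p)_i = gamma(i),   i,j = 1..p.
Substitute the sample gammas (Toeplitz matrix and right-hand side of size 2):
  Gamma_p = [[3.8239, -0.9956], [-0.9956, 3.8239]]
  r_p     = [-0.9956, -1.1595]
Written out:
  3.8239 phi_1 - 0.9956 phi_2 = -0.9956
  -0.9956 phi_1 + 3.8239 phi_2 = -1.1595
Solve by Cramer's rule:
  det = gamma(0)^2 - gamma(1)^2 = (3.8239)^2 - (-0.9956)^2 = 14.62221121 - 0.99121936 = 13.63099185
  phi_hat_1 = [gamma(1) gamma(0) - gamma(1) gamma(2)] / det = [(-0.9956)(3.8239) - (-0.9956)(-1.1595)] / 13.63099185 = -4.96147304 / 13.63099185 = -0.364
  phi_hat_2 = [gamma(0) gamma(2) - gamma(1)^2] / det = [(3.8239)(-1.1595) - (-0.9956)^2] / 13.63099185 = -5.42503141 / 13.63099185 = -0.398
So phi_hat = [-0.3640, -0.3980].
Therefore phi_hat_2 = -0.3980.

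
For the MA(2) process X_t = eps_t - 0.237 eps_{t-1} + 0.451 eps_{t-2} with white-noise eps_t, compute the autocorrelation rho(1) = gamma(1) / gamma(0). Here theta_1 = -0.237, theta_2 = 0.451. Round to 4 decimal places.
\rho(1) = -0.2730

For an MA(q) process with theta_0 = 1, the autocovariance is
  gamma(k) = sigma^2 * sum_{i=0..q-k} theta_i * theta_{i+k},
and rho(k) = gamma(k) / gamma(0). Sigma^2 cancels.
  numerator   = (1)*(-0.237) + (-0.237)*(0.451) = -0.343887.
  denominator = (1)^2 + (-0.237)^2 + (0.451)^2 = 1.25957.
  rho(1) = -0.343887 / 1.25957 = -0.2730.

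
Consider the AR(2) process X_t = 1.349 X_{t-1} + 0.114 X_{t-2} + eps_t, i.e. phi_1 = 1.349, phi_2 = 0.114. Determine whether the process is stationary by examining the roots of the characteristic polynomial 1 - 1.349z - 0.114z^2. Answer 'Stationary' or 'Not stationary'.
\text{Not stationary}

The AR(p) characteristic polynomial is P(z) = 1 - 1.349z - 0.114z^2.
Stationarity requires all roots to lie outside the unit circle, i.e. |z| > 1 for every root.
Set 1 + (-1.349) z + (-0.114) z^2 = 0, i.e. a z^2 + b z + c = 0 with a = -0.114, b = -1.349, c = 1.
Discriminant D = b^2 - 4ac = (-1.349)^2 - 4*(-0.114)*1 = 1.819801 - (-0.456) = 2.275801.
D >= 0, so the roots are real: z = (-b +/- sqrt(D)) / (2a) = (1.349 +/- 1.508576) / (-0.228).
  z_1 = (1.349 + 1.508576) / (-0.228) = -12.5332,   |z_1| = 12.5332.
  z_2 = (1.349 - 1.508576) / (-0.228) = 0.6999,   |z_2| = 0.6999.
Moduli of all roots: 12.5332, 0.6999.
All moduli strictly greater than 1? No.
Verdict: Not stationary.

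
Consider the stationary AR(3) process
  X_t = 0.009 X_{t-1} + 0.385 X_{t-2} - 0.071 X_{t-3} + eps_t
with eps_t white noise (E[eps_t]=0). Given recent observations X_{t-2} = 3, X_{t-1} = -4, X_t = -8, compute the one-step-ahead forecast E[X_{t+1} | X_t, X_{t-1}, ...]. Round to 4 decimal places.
E[X_{t+1} \mid \mathcal F_t] = -1.8250

For an AR(p) model X_t = c + sum_i phi_i X_{t-i} + eps_t, the
one-step-ahead conditional mean is
  E[X_{t+1} | X_t, ...] = c + sum_i phi_i X_{t+1-i}.
Substitute known values:
  E[X_{t+1} | ...] = (0.009) * (-8) + (0.385) * (-4) + (-0.071) * (3)
                   = -1.8250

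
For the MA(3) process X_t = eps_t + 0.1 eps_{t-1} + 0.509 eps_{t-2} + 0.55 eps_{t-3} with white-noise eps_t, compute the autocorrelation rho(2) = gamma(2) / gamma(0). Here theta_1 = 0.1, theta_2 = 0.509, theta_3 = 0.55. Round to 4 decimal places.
\rho(2) = 0.3589

For an MA(q) process with theta_0 = 1, the autocovariance is
  gamma(k) = sigma^2 * sum_{i=0..q-k} theta_i * theta_{i+k},
and rho(k) = gamma(k) / gamma(0). Sigma^2 cancels.
  numerator   = (1)*(0.509) + (0.1)*(0.55) = 0.564.
  denominator = (1)^2 + (0.1)^2 + (0.509)^2 + (0.55)^2 = 1.571581.
  rho(2) = 0.564 / 1.571581 = 0.3589.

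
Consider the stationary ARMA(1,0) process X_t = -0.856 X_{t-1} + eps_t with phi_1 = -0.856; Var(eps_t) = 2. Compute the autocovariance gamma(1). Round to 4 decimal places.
\gamma(1) = -6.4057

Multiply the model equation by X_{t-k} and take expectations. With theta_0 = psi_0 = 1 and psi_j the MA(infinity) weights, this gives
  gamma(k) - sum_i phi_i gamma(k-i) = c_k,
  c_k = sigma^2 * sum_{j=k..q} theta_j psi_{j-k}   (c_k = 0 for k > q),
using gamma(-m) = gamma(m).
Pure AR (q = 0): c_0 = sigma^2 = 2, c_k = 0 for k >= 1.
Equations for k = 0 and k = 1 (AR order 1):
  gamma(0) = phi_1 gamma(1) + c_0
  gamma(1) = phi_1 gamma(0) + c_1
Substituting the second into the first: gamma(0) (1 - phi_1^2) = c_0 + phi_1 c_1, so
  gamma(0) = c_0 / (1 - phi_1^2) = 2 / (1 - (-0.856)^2) = 2 / 0.267264 = 7.483238.
  gamma(1) = phi_1 gamma(0) = (-0.856)(7.483238) = -6.405651.
Therefore gamma(1) = -6.4057 (to 4 decimal places).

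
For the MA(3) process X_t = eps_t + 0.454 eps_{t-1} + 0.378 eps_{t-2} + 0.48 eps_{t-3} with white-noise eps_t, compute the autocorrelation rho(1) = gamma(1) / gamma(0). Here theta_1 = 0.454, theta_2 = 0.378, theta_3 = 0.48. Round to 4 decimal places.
\rho(1) = 0.5110

For an MA(q) process with theta_0 = 1, the autocovariance is
  gamma(k) = sigma^2 * sum_{i=0..q-k} theta_i * theta_{i+k},
and rho(k) = gamma(k) / gamma(0). Sigma^2 cancels.
  numerator   = (1)*(0.454) + (0.454)*(0.378) + (0.378)*(0.48) = 0.807052.
  denominator = (1)^2 + (0.454)^2 + (0.378)^2 + (0.48)^2 = 1.5794.
  rho(1) = 0.807052 / 1.5794 = 0.5110.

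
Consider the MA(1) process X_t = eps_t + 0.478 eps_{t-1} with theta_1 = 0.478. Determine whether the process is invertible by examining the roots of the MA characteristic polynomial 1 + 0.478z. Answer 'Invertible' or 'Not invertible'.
\text{Invertible}

The MA(q) characteristic polynomial is P(z) = 1 + 0.478z.
Invertibility requires all roots to lie outside the unit circle, i.e. |z| > 1 for every root.
This is linear in z: 1 + (0.478) z = 0  =>  z = -1/(0.478) = -2.09205,  |z| = 2.09205.
Moduli of all roots: 2.0921.
All moduli strictly greater than 1? Yes.
Verdict: Invertible.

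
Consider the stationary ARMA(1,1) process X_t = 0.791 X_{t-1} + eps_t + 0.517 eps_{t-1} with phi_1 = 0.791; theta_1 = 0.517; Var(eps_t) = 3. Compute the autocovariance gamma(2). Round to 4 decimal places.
\gamma(2) = 11.6831

Multiply the model equation by X_{t-k} and take expectations. With theta_0 = psi_0 = 1 and psi_j the MA(infinity) weights, this gives
  gamma(k) - sum_i phi_i gamma(k-i) = c_k,
  c_k = sigma^2 * sum_{j=k..q} theta_j psi_{j-k}   (c_k = 0 for k > q),
using gamma(-m) = gamma(m).
psi-weights needed (psi_j = theta_j + sum_i phi_i psi_{j-i}):
  psi_1 = theta_1 + phi_1 = 0.517 + (0.791) = 1.308
Right-hand sides:
  c_0 = sigma^2 (1 + theta_1 psi_1) = 3 * (1 + (0.517)(1.308)) = 3 * 1.676236 = 5.028708
  c_1 = sigma^2 theta_1 = 3 * (0.517) = 1.551
  c_2 = 0
Equations for k = 0 and k = 1 (AR order 1):
  gamma(0) = phi_1 gamma(1) + c_0
  gamma(1) = phi_1 gamma(0) + c_1
Substituting the second into the first: gamma(0) (1 - phi_1^2) = c_0 + phi_1 c_1, so
  gamma(0) = (c_0 + phi_1 c_1) / (1 - phi_1^2) = (5.028708 + (0.791)(1.551)) / (1 - (0.791)^2) = 6.255549 / 0.374319 = 16.711813.
  gamma(1) = phi_1 gamma(0) + c_1 = (0.791)(16.711813) + (1.551) = 14.770044.
For k = 2 (> q): gamma(2) = phi_1 gamma(1) = (0.791)(14.770044) = 11.683105.
Therefore gamma(2) = 11.6831 (to 4 decimal places).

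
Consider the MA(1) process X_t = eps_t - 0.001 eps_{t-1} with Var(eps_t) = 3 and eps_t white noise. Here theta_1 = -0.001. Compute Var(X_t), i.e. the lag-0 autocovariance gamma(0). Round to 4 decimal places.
\gamma(0) = 3.0000

For an MA(q) process X_t = eps_t + sum_i theta_i eps_{t-i} with
Var(eps_t) = sigma^2, the variance is
  gamma(0) = sigma^2 * (1 + sum_i theta_i^2).
  sum_i theta_i^2 = (-0.001)^2 = 0.000001.
  gamma(0) = 3 * (1 + 0.000001) = 3 * 1.000001 = 3.000003, which rounds to 3.0000.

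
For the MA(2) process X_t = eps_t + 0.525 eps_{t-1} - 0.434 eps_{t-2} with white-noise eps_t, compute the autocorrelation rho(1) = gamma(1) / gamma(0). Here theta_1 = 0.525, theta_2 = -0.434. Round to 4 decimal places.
\rho(1) = 0.2030

For an MA(q) process with theta_0 = 1, the autocovariance is
  gamma(k) = sigma^2 * sum_{i=0..q-k} theta_i * theta_{i+k},
and rho(k) = gamma(k) / gamma(0). Sigma^2 cancels.
  numerator   = (1)*(0.525) + (0.525)*(-0.434) = 0.29715.
  denominator = (1)^2 + (0.525)^2 + (-0.434)^2 = 1.463981.
  rho(1) = 0.29715 / 1.463981 = 0.2030.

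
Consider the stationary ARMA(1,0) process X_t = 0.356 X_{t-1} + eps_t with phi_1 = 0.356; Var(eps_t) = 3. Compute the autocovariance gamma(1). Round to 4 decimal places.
\gamma(1) = 1.2230

Multiply the model equation by X_{t-k} and take expectations. With theta_0 = psi_0 = 1 and psi_j the MA(infinity) weights, this gives
  gamma(k) - sum_i phi_i gamma(k-i) = c_k,
  c_k = sigma^2 * sum_{j=k..q} theta_j psi_{j-k}   (c_k = 0 for k > q),
using gamma(-m) = gamma(m).
Pure AR (q = 0): c_0 = sigma^2 = 3, c_k = 0 for k >= 1.
Equations for k = 0 and k = 1 (AR order 1):
  gamma(0) = phi_1 gamma(1) + c_0
  gamma(1) = phi_1 gamma(0) + c_1
Substituting the second into the first: gamma(0) (1 - phi_1^2) = c_0 + phi_1 c_1, so
  gamma(0) = c_0 / (1 - phi_1^2) = 3 / (1 - (0.356)^2) = 3 / 0.873264 = 3.435387.
  gamma(1) = phi_1 gamma(0) = (0.356)(3.435387) = 1.222998.
Therefore gamma(1) = 1.2230 (to 4 decimal places).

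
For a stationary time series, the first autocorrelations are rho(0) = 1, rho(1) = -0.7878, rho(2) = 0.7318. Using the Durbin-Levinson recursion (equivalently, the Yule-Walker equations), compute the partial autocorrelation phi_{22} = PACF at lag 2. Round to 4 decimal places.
\phi_{22} = 0.2930

The PACF at lag k is phi_{kk}, the last component of the solution
to the Yule-Walker system G_k phi = r_k where
  (G_k)_{ij} = rho(|i - j|), (r_k)_i = rho(i), i,j = 1..k.
Equivalently, Durbin-Levinson gives phi_{kk} iteratively:
  phi_{11} = rho(1)
  phi_{kk} = [rho(k) - sum_{j=1..k-1} phi_{k-1,j} rho(k-j)]
            / [1 - sum_{j=1..k-1} phi_{k-1,j} rho(j)],
  phi_{k,j} = phi_{k-1,j} - phi_{kk} phi_{k-1,k-j},  j = 1..k-1.
Step k = 1:
  phi_11 = rho(1) = -0.7878.
Step k = 2:
  phi_22 = [rho(2) - phi_11 rho(1)] / [1 - phi_11 rho(1)] = [0.7318 - (-0.7878)(-0.7878)] / [1 - (-0.7878)(-0.7878)]
         = 0.11117116 / 0.37937116 = 0.293.
Therefore phi_{22} = 0.2930.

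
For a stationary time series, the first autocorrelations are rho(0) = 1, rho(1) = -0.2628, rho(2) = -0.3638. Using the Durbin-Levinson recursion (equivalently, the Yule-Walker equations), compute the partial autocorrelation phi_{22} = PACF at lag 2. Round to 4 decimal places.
\phi_{22} = -0.4650

The PACF at lag k is phi_{kk}, the last component of the solution
to the Yule-Walker system G_k phi = r_k where
  (G_k)_{ij} = rho(|i - j|), (r_k)_i = rho(i), i,j = 1..k.
Equivalently, Durbin-Levinson gives phi_{kk} iteratively:
  phi_{11} = rho(1)
  phi_{kk} = [rho(k) - sum_{j=1..k-1} phi_{k-1,j} rho(k-j)]
            / [1 - sum_{j=1..k-1} phi_{k-1,j} rho(j)],
  phi_{k,j} = phi_{k-1,j} - phi_{kk} phi_{k-1,k-j},  j = 1..k-1.
Step k = 1:
  phi_11 = rho(1) = -0.2628.
Step k = 2:
  phi_22 = [rho(2) - phi_11 rho(1)] / [1 - phi_11 rho(1)] = [-0.3638 - (-0.2628)(-0.2628)] / [1 - (-0.2628)(-0.2628)]
         = -0.43286384 / 0.93093616 = -0.465.
Therefore phi_{22} = -0.4650.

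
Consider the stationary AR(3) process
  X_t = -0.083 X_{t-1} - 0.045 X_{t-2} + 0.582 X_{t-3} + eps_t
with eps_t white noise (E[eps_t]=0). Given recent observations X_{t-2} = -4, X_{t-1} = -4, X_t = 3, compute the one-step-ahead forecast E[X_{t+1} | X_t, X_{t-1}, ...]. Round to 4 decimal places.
E[X_{t+1} \mid \mathcal F_t] = -2.3970

For an AR(p) model X_t = c + sum_i phi_i X_{t-i} + eps_t, the
one-step-ahead conditional mean is
  E[X_{t+1} | X_t, ...] = c + sum_i phi_i X_{t+1-i}.
Substitute known values:
  E[X_{t+1} | ...] = (-0.083) * (3) + (-0.045) * (-4) + (0.582) * (-4)
                   = -2.3970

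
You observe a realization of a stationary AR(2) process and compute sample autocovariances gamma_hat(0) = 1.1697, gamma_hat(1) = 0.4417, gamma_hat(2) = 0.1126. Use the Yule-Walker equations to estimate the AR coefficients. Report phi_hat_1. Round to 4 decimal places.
\hat\phi_{1} = 0.3980

The Yule-Walker equations for an AR(p) process read, in matrix form,
  Gamma_p phi = r_p,   with   (Gamma_p)_{ij} = gamma(|i - j|),
                       (r_p)_i = gamma(i),   i,j = 1..p.
Substitute the sample gammas (Toeplitz matrix and right-hand side of size 2):
  Gamma_p = [[1.1697, 0.4417], [0.4417, 1.1697]]
  r_p     = [0.4417, 0.1126]
Written out:
  1.1697 phi_1 + 0.4417 phi_2 = 0.4417
  0.4417 phi_1 + 1.1697 phi_2 = 0.1126
Solve by Cramer's rule:
  det = gamma(0)^2 - gamma(1)^2 = (1.1697)^2 - (0.4417)^2 = 1.36819809 - 0.19509889 = 1.1730992
  phi_hat_1 = [gamma(1) gamma(0) - gamma(1) gamma(2)] / det = [(0.4417)(1.1697) - (0.4417)(0.1126)] / 1.1730992 = 0.46692107 / 1.1730992 = 0.398
  phi_hat_2 = [gamma(0) gamma(2) - gamma(1)^2] / det = [(1.1697)(0.1126) - (0.4417)^2] / 1.1730992 = -0.06339067 / 1.1730992 = -0.054
So phi_hat = [0.3980, -0.0540].
Therefore phi_hat_1 = 0.3980.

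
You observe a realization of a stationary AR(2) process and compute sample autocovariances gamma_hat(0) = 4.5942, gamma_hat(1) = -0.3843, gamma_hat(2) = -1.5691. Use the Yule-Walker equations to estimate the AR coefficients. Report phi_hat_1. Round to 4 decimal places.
\hat\phi_{1} = -0.1130

The Yule-Walker equations for an AR(p) process read, in matrix form,
  Gamma_p phi = r_p,   with   (Gamma_p)_{ij} = gamma(|i - j|),
                       (r_p)_i = gamma(i),   i,j = 1..p.
Substitute the sample gammas (Toeplitz matrix and right-hand side of size 2):
  Gamma_p = [[4.5942, -0.3843], [-0.3843, 4.5942]]
  r_p     = [-0.3843, -1.5691]
Written out:
  4.5942 phi_1 - 0.3843 phi_2 = -0.3843
  -0.3843 phi_1 + 4.5942 phi_2 = -1.5691
Solve by Cramer's rule:
  det = gamma(0)^2 - gamma(1)^2 = (4.5942)^2 - (-0.3843)^2 = 21.10667364 - 0.14768649 = 20.95898715
  phi_hat_1 = [gamma(1) gamma(0) - gamma(1) gamma(2)] / det = [(-0.3843)(4.5942) - (-0.3843)(-1.5691)] / 20.95898715 = -2.36855619 / 20.95898715 = -0.113
  phi_hat_2 = [gamma(0) gamma(2) - gamma(1)^2] / det = [(4.5942)(-1.5691) - (-0.3843)^2] / 20.95898715 = -7.35644571 / 20.95898715 = -0.351
So phi_hat = [-0.1130, -0.3510].
Therefore phi_hat_1 = -0.1130.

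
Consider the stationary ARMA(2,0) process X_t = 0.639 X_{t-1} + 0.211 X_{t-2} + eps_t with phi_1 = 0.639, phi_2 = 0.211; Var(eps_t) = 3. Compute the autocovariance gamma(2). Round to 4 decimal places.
\gamma(2) = 6.6477

Multiply the model equation by X_{t-k} and take expectations. With theta_0 = psi_0 = 1 and psi_j the MA(infinity) weights, this gives
  gamma(k) - sum_i phi_i gamma(k-i) = c_k,
  c_k = sigma^2 * sum_{j=k..q} theta_j psi_{j-k}   (c_k = 0 for k > q),
using gamma(-m) = gamma(m).
Pure AR (q = 0): c_0 = sigma^2 = 3, c_k = 0 for k >= 1.
Equations for k = 0, 1, 2 (AR order 2, c_2 = 0):
  (E0) gamma(0) = phi_1 gamma(1) + phi_2 gamma(2) + c_0
  (E1) gamma(1) = phi_1 gamma(0) + phi_2 gamma(1) + c_1
  (E2) gamma(2) = phi_1 gamma(1) + phi_2 gamma(0)
From (E1): gamma(1) = A gamma(0) + B with
  A = phi_1 / (1 - phi_2) = 0.639 / 0.789 = 0.809886,   B = c_1 / (1 - phi_2) = 0 / 0.789 = 0.
Insert (E2) into (E0): gamma(0) (1 - phi_2^2) = phi_1 (1 + phi_2) gamma(1) + c_0.
  phi_1 (1 + phi_2) = (0.639)(1.211) = 0.773829,   1 - phi_2^2 = 0.955479.
Replace gamma(1) by A gamma(0) + B and collect gamma(0):
  gamma(0) [0.955479 - (0.773829)(0.809886)] = c_0 = 3
  gamma(0) * 0.328766 = 3
  gamma(0) = 3 / 0.328766 = 9.125037.
  gamma(1) = A gamma(0) = (0.809886)(9.125037) = 7.390239.
  gamma(2) = phi_1 gamma(1) + phi_2 gamma(0) = (0.639)(7.390239) + (0.211)(9.125037) = 6.647746.
Therefore gamma(2) = 6.6477 (to 4 decimal places).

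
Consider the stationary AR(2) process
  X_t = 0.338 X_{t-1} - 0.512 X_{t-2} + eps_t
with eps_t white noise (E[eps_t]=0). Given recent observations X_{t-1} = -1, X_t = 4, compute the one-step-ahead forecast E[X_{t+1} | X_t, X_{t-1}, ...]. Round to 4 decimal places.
E[X_{t+1} \mid \mathcal F_t] = 1.8640

For an AR(p) model X_t = c + sum_i phi_i X_{t-i} + eps_t, the
one-step-ahead conditional mean is
  E[X_{t+1} | X_t, ...] = c + sum_i phi_i X_{t+1-i}.
Substitute known values:
  E[X_{t+1} | ...] = (0.338) * (4) + (-0.512) * (-1)
                   = 1.8640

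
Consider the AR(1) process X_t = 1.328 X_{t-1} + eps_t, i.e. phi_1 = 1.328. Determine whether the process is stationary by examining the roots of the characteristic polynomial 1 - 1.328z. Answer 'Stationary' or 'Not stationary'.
\text{Not stationary}

The AR(p) characteristic polynomial is P(z) = 1 - 1.328z.
Stationarity requires all roots to lie outside the unit circle, i.e. |z| > 1 for every root.
This is linear in z: 1 + (-1.328) z = 0  =>  z = -1/(-1.328) = 0.753012,  |z| = 0.753012.
Moduli of all roots: 0.7530.
All moduli strictly greater than 1? No.
Verdict: Not stationary.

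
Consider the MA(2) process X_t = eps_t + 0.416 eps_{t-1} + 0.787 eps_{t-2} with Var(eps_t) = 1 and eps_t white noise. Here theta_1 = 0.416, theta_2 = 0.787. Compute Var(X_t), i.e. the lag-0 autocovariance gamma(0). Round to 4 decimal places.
\gamma(0) = 1.7924

For an MA(q) process X_t = eps_t + sum_i theta_i eps_{t-i} with
Var(eps_t) = sigma^2, the variance is
  gamma(0) = sigma^2 * (1 + sum_i theta_i^2).
  sum_i theta_i^2 = (0.416)^2 + (0.787)^2 = 0.173056 + 0.619369 = 0.792425.
  gamma(0) = 1 * (1 + 0.792425) = 1 * 1.792425 = 1.792425, which rounds to 1.7924.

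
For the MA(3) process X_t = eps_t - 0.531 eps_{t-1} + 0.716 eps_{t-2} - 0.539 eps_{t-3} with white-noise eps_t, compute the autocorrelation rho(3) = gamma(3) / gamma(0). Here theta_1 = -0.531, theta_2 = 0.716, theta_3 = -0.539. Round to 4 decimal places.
\rho(3) = -0.2585

For an MA(q) process with theta_0 = 1, the autocovariance is
  gamma(k) = sigma^2 * sum_{i=0..q-k} theta_i * theta_{i+k},
and rho(k) = gamma(k) / gamma(0). Sigma^2 cancels.
  numerator   = (1)*(-0.539) = -0.539.
  denominator = (1)^2 + (-0.531)^2 + (0.716)^2 + (-0.539)^2 = 2.085138.
  rho(3) = -0.539 / 2.085138 = -0.2585.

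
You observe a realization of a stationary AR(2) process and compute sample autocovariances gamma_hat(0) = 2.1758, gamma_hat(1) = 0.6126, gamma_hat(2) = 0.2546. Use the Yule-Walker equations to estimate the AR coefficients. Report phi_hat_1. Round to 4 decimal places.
\hat\phi_{1} = 0.2700

The Yule-Walker equations for an AR(p) process read, in matrix form,
  Gamma_p phi = r_p,   with   (Gamma_p)_{ij} = gamma(|i - j|),
                       (r_p)_i = gamma(i),   i,j = 1..p.
Substitute the sample gammas (Toeplitz matrix and right-hand side of size 2):
  Gamma_p = [[2.1758, 0.6126], [0.6126, 2.1758]]
  r_p     = [0.6126, 0.2546]
Written out:
  2.1758 phi_1 + 0.6126 phi_2 = 0.6126
  0.6126 phi_1 + 2.1758 phi_2 = 0.2546
Solve by Cramer's rule:
  det = gamma(0)^2 - gamma(1)^2 = (2.1758)^2 - (0.6126)^2 = 4.73410564 - 0.37527876 = 4.35882688
  phi_hat_1 = [gamma(1) gamma(0) - gamma(1) gamma(2)] / det = [(0.6126)(2.1758) - (0.6126)(0.2546)] / 4.35882688 = 1.17692712 / 4.35882688 = 0.27
  phi_hat_2 = [gamma(0) gamma(2) - gamma(1)^2] / det = [(2.1758)(0.2546) - (0.6126)^2] / 4.35882688 = 0.17867992 / 4.35882688 = 0.041
So phi_hat = [0.2700, 0.0410].
Therefore phi_hat_1 = 0.2700.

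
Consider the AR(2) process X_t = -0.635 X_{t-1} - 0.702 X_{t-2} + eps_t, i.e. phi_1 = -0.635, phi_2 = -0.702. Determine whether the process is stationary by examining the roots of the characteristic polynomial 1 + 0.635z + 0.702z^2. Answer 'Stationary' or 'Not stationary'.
\text{Stationary}

The AR(p) characteristic polynomial is P(z) = 1 + 0.635z + 0.702z^2.
Stationarity requires all roots to lie outside the unit circle, i.e. |z| > 1 for every root.
Set 1 + (0.635) z + (0.702) z^2 = 0, i.e. a z^2 + b z + c = 0 with a = 0.702, b = 0.635, c = 1.
Discriminant D = b^2 - 4ac = (0.635)^2 - 4*(0.702)*1 = 0.403225 - (2.808) = -2.404775.
D < 0, so the roots are the complex-conjugate pair z = (-b +/- i sqrt(-D)) / (2a) = -0.4523 +/- 1.1045i.
For a conjugate pair |z|^2 = z * conj(z) = (product of roots) = c/a = 1/(0.702) = 1.424501, so |z| = sqrt(1.424501) = 1.1935 for both roots.
Moduli of all roots: 1.1935, 1.1935.
All moduli strictly greater than 1? Yes.
Verdict: Stationary.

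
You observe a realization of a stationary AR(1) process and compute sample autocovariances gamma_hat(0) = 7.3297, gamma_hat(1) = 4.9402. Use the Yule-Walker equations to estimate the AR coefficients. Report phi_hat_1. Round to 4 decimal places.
\hat\phi_{1} = 0.6740

The Yule-Walker equations for an AR(p) process read, in matrix form,
  Gamma_p phi = r_p,   with   (Gamma_p)_{ij} = gamma(|i - j|),
                       (r_p)_i = gamma(i),   i,j = 1..p.
Substitute the sample gammas (Toeplitz matrix and right-hand side of size 1):
  Gamma_p = [[7.3297]]
  r_p     = [4.9402]
With p = 1 this is the single equation gamma(0) phi_1 = gamma(1):
  phi_hat_1 = gamma(1) / gamma(0) = 4.9402 / 7.3297 = 0.6740.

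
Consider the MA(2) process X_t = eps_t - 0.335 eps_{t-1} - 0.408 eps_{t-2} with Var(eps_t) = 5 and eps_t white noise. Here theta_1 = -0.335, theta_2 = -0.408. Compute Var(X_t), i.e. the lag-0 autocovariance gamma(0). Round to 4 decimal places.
\gamma(0) = 6.3934

For an MA(q) process X_t = eps_t + sum_i theta_i eps_{t-i} with
Var(eps_t) = sigma^2, the variance is
  gamma(0) = sigma^2 * (1 + sum_i theta_i^2).
  sum_i theta_i^2 = (-0.335)^2 + (-0.408)^2 = 0.112225 + 0.166464 = 0.278689.
  gamma(0) = 5 * (1 + 0.278689) = 5 * 1.278689 = 6.393445, which rounds to 6.3934.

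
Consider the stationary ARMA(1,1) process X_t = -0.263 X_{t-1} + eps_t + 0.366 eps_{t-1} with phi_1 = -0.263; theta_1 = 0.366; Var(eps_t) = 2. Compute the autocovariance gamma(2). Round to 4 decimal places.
\gamma(2) = -0.0526

Multiply the model equation by X_{t-k} and take expectations. With theta_0 = psi_0 = 1 and psi_j the MA(infinity) weights, this gives
  gamma(k) - sum_i phi_i gamma(k-i) = c_k,
  c_k = sigma^2 * sum_{j=k..q} theta_j psi_{j-k}   (c_k = 0 for k > q),
using gamma(-m) = gamma(m).
psi-weights needed (psi_j = theta_j + sum_i phi_i psi_{j-i}):
  psi_1 = theta_1 + phi_1 = 0.366 + (-0.263) = 0.103
Right-hand sides:
  c_0 = sigma^2 (1 + theta_1 psi_1) = 2 * (1 + (0.366)(0.103)) = 2 * 1.037698 = 2.075396
  c_1 = sigma^2 theta_1 = 2 * (0.366) = 0.732
  c_2 = 0
Equations for k = 0 and k = 1 (AR order 1):
  gamma(0) = phi_1 gamma(1) + c_0
  gamma(1) = phi_1 gamma(0) + c_1
Substituting the second into the first: gamma(0) (1 - phi_1^2) = c_0 + phi_1 c_1, so
  gamma(0) = (c_0 + phi_1 c_1) / (1 - phi_1^2) = (2.075396 + (-0.263)(0.732)) / (1 - (-0.263)^2) = 1.88288 / 0.930831 = 2.022795.
  gamma(1) = phi_1 gamma(0) + c_1 = (-0.263)(2.022795) + (0.732) = 0.200005.
For k = 2 (> q): gamma(2) = phi_1 gamma(1) = (-0.263)(0.200005) = -0.052601.
Therefore gamma(2) = -0.0526 (to 4 decimal places).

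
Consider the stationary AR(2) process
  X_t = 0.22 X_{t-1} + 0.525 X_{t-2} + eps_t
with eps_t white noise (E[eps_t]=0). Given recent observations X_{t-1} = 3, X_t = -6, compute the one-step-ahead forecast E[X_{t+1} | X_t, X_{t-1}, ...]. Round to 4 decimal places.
E[X_{t+1} \mid \mathcal F_t] = 0.2550

For an AR(p) model X_t = c + sum_i phi_i X_{t-i} + eps_t, the
one-step-ahead conditional mean is
  E[X_{t+1} | X_t, ...] = c + sum_i phi_i X_{t+1-i}.
Substitute known values:
  E[X_{t+1} | ...] = (0.22) * (-6) + (0.525) * (3)
                   = 0.2550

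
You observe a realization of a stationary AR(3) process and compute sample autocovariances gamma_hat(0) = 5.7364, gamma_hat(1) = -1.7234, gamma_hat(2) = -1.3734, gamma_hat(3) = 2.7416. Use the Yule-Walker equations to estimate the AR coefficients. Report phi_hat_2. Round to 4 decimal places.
\hat\phi_{2} = -0.2220

The Yule-Walker equations for an AR(p) process read, in matrix form,
  Gamma_p phi = r_p,   with   (Gamma_p)_{ij} = gamma(|i - j|),
                       (r_p)_i = gamma(i),   i,j = 1..p.
Substitute the sample gammas (Toeplitz matrix and right-hand side of size 3):
  Gamma_p = [[5.7364, -1.7234, -1.3734], [-1.7234, 5.7364, -1.7234], [-1.3734, -1.7234, 5.7364]]
  r_p     = [-1.7234, -1.3734, 2.7416]
Written out (R1..R3):
  (R1) 5.7364 phi_1 - 1.7234 phi_2 - 1.3734 phi_3 = -1.7234
  (R2) -1.7234 phi_1 + 5.7364 phi_2 - 1.7234 phi_3 = -1.3734
  (R3) -1.3734 phi_1 - 1.7234 phi_2 + 5.7364 phi_3 = 2.7416
Gaussian elimination:
  R2 <- R2 - (-1.7234/5.7364) R1 = R2 - (-0.300432) R1:  5.218635 phi_2 - 2.136014 phi_3 = -1.891165
  R3 <- R3 - (-1.3734/5.7364) R1 = R3 - (-0.239418) R1:  -2.136014 phi_2 + 5.407583 phi_3 = 2.328986
  R3 <- R3 - (-2.136014/5.218635) R2 = R3 - (-0.409305) R2:  4.533301 phi_3 = 1.554923
Back-substitution:
  phi_hat_3 = 1.554923 / 4.533301 = 0.343
  phi_hat_2 = (-1.891165 - (-2.136014)(0.343)) / 5.218635 = -0.221995
  phi_hat_1 = (-1.7234 - (-1.7234)(-0.221995) - (-1.3734)(0.343)) / 5.7364 = -0.285006
So phi_hat = [-0.2850, -0.2220, 0.3430].
Therefore phi_hat_2 = -0.2220.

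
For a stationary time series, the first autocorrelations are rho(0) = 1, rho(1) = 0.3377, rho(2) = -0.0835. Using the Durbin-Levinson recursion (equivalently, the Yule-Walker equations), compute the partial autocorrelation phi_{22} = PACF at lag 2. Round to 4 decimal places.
\phi_{22} = -0.2230

The PACF at lag k is phi_{kk}, the last component of the solution
to the Yule-Walker system G_k phi = r_k where
  (G_k)_{ij} = rho(|i - j|), (r_k)_i = rho(i), i,j = 1..k.
Equivalently, Durbin-Levinson gives phi_{kk} iteratively:
  phi_{11} = rho(1)
  phi_{kk} = [rho(k) - sum_{j=1..k-1} phi_{k-1,j} rho(k-j)]
            / [1 - sum_{j=1..k-1} phi_{k-1,j} rho(j)],
  phi_{k,j} = phi_{k-1,j} - phi_{kk} phi_{k-1,k-j},  j = 1..k-1.
Step k = 1:
  phi_11 = rho(1) = 0.3377.
Step k = 2:
  phi_22 = [rho(2) - phi_11 rho(1)] / [1 - phi_11 rho(1)] = [-0.0835 - (0.3377)(0.3377)] / [1 - (0.3377)(0.3377)]
         = -0.19754129 / 0.88595871 = -0.223.
Therefore phi_{22} = -0.2230.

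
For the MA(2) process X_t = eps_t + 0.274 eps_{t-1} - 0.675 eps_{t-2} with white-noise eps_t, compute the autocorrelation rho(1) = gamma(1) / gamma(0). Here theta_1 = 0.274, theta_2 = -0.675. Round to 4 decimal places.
\rho(1) = 0.0582

For an MA(q) process with theta_0 = 1, the autocovariance is
  gamma(k) = sigma^2 * sum_{i=0..q-k} theta_i * theta_{i+k},
and rho(k) = gamma(k) / gamma(0). Sigma^2 cancels.
  numerator   = (1)*(0.274) + (0.274)*(-0.675) = 0.08905.
  denominator = (1)^2 + (0.274)^2 + (-0.675)^2 = 1.530701.
  rho(1) = 0.08905 / 1.530701 = 0.0582.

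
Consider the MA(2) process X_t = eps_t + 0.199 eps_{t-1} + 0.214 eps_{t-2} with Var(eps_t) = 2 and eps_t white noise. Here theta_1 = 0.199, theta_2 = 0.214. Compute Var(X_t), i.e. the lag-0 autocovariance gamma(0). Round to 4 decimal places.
\gamma(0) = 2.1708

For an MA(q) process X_t = eps_t + sum_i theta_i eps_{t-i} with
Var(eps_t) = sigma^2, the variance is
  gamma(0) = sigma^2 * (1 + sum_i theta_i^2).
  sum_i theta_i^2 = (0.199)^2 + (0.214)^2 = 0.039601 + 0.045796 = 0.085397.
  gamma(0) = 2 * (1 + 0.085397) = 2 * 1.085397 = 2.170794, which rounds to 2.1708.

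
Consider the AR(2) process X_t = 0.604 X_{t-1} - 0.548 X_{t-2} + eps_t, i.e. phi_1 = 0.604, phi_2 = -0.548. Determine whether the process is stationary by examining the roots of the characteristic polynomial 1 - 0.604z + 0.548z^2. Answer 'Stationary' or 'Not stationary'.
\text{Stationary}

The AR(p) characteristic polynomial is P(z) = 1 - 0.604z + 0.548z^2.
Stationarity requires all roots to lie outside the unit circle, i.e. |z| > 1 for every root.
Set 1 + (-0.604) z + (0.548) z^2 = 0, i.e. a z^2 + b z + c = 0 with a = 0.548, b = -0.604, c = 1.
Discriminant D = b^2 - 4ac = (-0.604)^2 - 4*(0.548)*1 = 0.364816 - (2.192) = -1.827184.
D < 0, so the roots are the complex-conjugate pair z = (-b +/- i sqrt(-D)) / (2a) = 0.5511 +/- 1.2333i.
For a conjugate pair |z|^2 = z * conj(z) = (product of roots) = c/a = 1/(0.548) = 1.824818, so |z| = sqrt(1.824818) = 1.3509 for both roots.
Moduli of all roots: 1.3509, 1.3509.
All moduli strictly greater than 1? Yes.
Verdict: Stationary.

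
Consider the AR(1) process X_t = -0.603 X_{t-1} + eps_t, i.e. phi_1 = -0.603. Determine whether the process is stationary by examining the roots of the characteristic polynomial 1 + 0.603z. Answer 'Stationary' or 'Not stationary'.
\text{Stationary}

The AR(p) characteristic polynomial is P(z) = 1 + 0.603z.
Stationarity requires all roots to lie outside the unit circle, i.e. |z| > 1 for every root.
This is linear in z: 1 + (0.603) z = 0  =>  z = -1/(0.603) = -1.658375,  |z| = 1.658375.
Moduli of all roots: 1.6584.
All moduli strictly greater than 1? Yes.
Verdict: Stationary.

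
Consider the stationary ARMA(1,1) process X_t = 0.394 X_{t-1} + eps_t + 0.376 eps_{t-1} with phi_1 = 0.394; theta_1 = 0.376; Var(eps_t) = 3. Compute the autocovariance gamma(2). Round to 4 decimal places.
\gamma(2) = 1.2370

Multiply the model equation by X_{t-k} and take expectations. With theta_0 = psi_0 = 1 and psi_j the MA(infinity) weights, this gives
  gamma(k) - sum_i phi_i gamma(k-i) = c_k,
  c_k = sigma^2 * sum_{j=k..q} theta_j psi_{j-k}   (c_k = 0 for k > q),
using gamma(-m) = gamma(m).
psi-weights needed (psi_j = theta_j + sum_i phi_i psi_{j-i}):
  psi_1 = theta_1 + phi_1 = 0.376 + (0.394) = 0.77
Right-hand sides:
  c_0 = sigma^2 (1 + theta_1 psi_1) = 3 * (1 + (0.376)(0.77)) = 3 * 1.28952 = 3.86856
  c_1 = sigma^2 theta_1 = 3 * (0.376) = 1.128
  c_2 = 0
Equations for k = 0 and k = 1 (AR order 1):
  gamma(0) = phi_1 gamma(1) + c_0
  gamma(1) = phi_1 gamma(0) + c_1
Substituting the second into the first: gamma(0) (1 - phi_1^2) = c_0 + phi_1 c_1, so
  gamma(0) = (c_0 + phi_1 c_1) / (1 - phi_1^2) = (3.86856 + (0.394)(1.128)) / (1 - (0.394)^2) = 4.312992 / 0.844764 = 5.105558.
  gamma(1) = phi_1 gamma(0) + c_1 = (0.394)(5.105558) + (1.128) = 3.13959.
For k = 2 (> q): gamma(2) = phi_1 gamma(1) = (0.394)(3.13959) = 1.236998.
Therefore gamma(2) = 1.2370 (to 4 decimal places).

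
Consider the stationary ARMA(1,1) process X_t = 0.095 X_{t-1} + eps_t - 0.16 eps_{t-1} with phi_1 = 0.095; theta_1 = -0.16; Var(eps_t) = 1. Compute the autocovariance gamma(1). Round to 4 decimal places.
\gamma(1) = -0.0646

Multiply the model equation by X_{t-k} and take expectations. With theta_0 = psi_0 = 1 and psi_j the MA(infinity) weights, this gives
  gamma(k) - sum_i phi_i gamma(k-i) = c_k,
  c_k = sigma^2 * sum_{j=k..q} theta_j psi_{j-k}   (c_k = 0 for k > q),
using gamma(-m) = gamma(m).
psi-weights needed (psi_j = theta_j + sum_i phi_i psi_{j-i}):
  psi_1 = theta_1 + phi_1 = -0.16 + (0.095) = -0.065
Right-hand sides:
  c_0 = sigma^2 (1 + theta_1 psi_1) = 1 * (1 + (-0.16)(-0.065)) = 1 * 1.0104 = 1.0104
  c_1 = sigma^2 theta_1 = 1 * (-0.16) = -0.16
  c_2 = 0
Equations for k = 0 and k = 1 (AR order 1):
  gamma(0) = phi_1 gamma(1) + c_0
  gamma(1) = phi_1 gamma(0) + c_1
Substituting the second into the first: gamma(0) (1 - phi_1^2) = c_0 + phi_1 c_1, so
  gamma(0) = (c_0 + phi_1 c_1) / (1 - phi_1^2) = (1.0104 + (0.095)(-0.16)) / (1 - (0.095)^2) = 0.9952 / 0.990975 = 1.004263.
  gamma(1) = phi_1 gamma(0) + c_1 = (0.095)(1.004263) + (-0.16) = -0.064595.
Therefore gamma(1) = -0.0646 (to 4 decimal places).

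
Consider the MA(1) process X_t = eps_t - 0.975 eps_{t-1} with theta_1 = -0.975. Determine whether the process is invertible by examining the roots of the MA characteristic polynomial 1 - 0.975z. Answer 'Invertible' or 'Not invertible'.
\text{Invertible}

The MA(q) characteristic polynomial is P(z) = 1 - 0.975z.
Invertibility requires all roots to lie outside the unit circle, i.e. |z| > 1 for every root.
This is linear in z: 1 + (-0.975) z = 0  =>  z = -1/(-0.975) = 1.025641,  |z| = 1.025641.
Moduli of all roots: 1.0256.
All moduli strictly greater than 1? Yes.
Verdict: Invertible.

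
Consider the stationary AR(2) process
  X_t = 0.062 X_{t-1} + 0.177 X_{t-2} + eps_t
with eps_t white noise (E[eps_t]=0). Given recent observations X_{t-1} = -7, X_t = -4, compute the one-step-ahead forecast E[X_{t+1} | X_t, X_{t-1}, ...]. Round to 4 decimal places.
E[X_{t+1} \mid \mathcal F_t] = -1.4870

For an AR(p) model X_t = c + sum_i phi_i X_{t-i} + eps_t, the
one-step-ahead conditional mean is
  E[X_{t+1} | X_t, ...] = c + sum_i phi_i X_{t+1-i}.
Substitute known values:
  E[X_{t+1} | ...] = (0.062) * (-4) + (0.177) * (-7)
                   = -1.4870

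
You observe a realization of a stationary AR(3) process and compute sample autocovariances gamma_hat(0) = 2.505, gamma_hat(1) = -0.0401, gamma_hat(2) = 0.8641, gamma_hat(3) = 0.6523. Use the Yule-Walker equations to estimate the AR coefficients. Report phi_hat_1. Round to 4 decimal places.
\hat\phi_{1} = -0.1160

The Yule-Walker equations for an AR(p) process read, in matrix form,
  Gamma_p phi = r_p,   with   (Gamma_p)_{ij} = gamma(|i - j|),
                       (r_p)_i = gamma(i),   i,j = 1..p.
Substitute the sample gammas (Toeplitz matrix and right-hand side of size 3):
  Gamma_p = [[2.505, -0.0401, 0.8641], [-0.0401, 2.505, -0.0401], [0.8641, -0.0401, 2.505]]
  r_p     = [-0.0401, 0.8641, 0.6523]
Written out (R1..R3):
  (R1) 2.505 phi_1 - 0.0401 phi_2 + 0.8641 phi_3 = -0.0401
  (R2) -0.0401 phi_1 + 2.505 phi_2 - 0.0401 phi_3 = 0.8641
  (R3) 0.8641 phi_1 - 0.0401 phi_2 + 2.505 phi_3 = 0.6523
Gaussian elimination:
  R2 <- R2 - (-0.0401/2.505) R1 = R2 - (-0.016008) R1:  2.504358 phi_2 - 0.026268 phi_3 = 0.863458
  R3 <- R3 - (0.8641/2.505) R1 = R3 - (0.34495) R1:  -0.026268 phi_2 + 2.206929 phi_3 = 0.666132
  R3 <- R3 - (-0.026268/2.504358) R2 = R3 - (-0.010489) R2:  2.206653 phi_3 = 0.675189
Back-substitution:
  phi_hat_3 = 0.675189 / 2.206653 = 0.305979
  phi_hat_2 = (0.863458 - (-0.026268)(0.305979)) / 2.504358 = 0.347992
  phi_hat_1 = (-0.0401 - (-0.0401)(0.347992) - (0.8641)(0.305979)) / 2.505 = -0.115985
So phi_hat = [-0.1160, 0.3480, 0.3060].
Therefore phi_hat_1 = -0.1160.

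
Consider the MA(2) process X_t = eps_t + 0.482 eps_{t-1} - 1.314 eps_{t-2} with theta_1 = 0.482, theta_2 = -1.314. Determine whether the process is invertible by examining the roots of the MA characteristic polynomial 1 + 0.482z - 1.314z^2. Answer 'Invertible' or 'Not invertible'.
\text{Not invertible}

The MA(q) characteristic polynomial is P(z) = 1 + 0.482z - 1.314z^2.
Invertibility requires all roots to lie outside the unit circle, i.e. |z| > 1 for every root.
Set 1 + (0.482) z + (-1.314) z^2 = 0, i.e. a z^2 + b z + c = 0 with a = -1.314, b = 0.482, c = 1.
Discriminant D = b^2 - 4ac = (0.482)^2 - 4*(-1.314)*1 = 0.232324 - (-5.256) = 5.488324.
D >= 0, so the roots are real: z = (-b +/- sqrt(D)) / (2a) = (-0.482 +/- 2.342717) / (-2.628).
  z_1 = (-0.482 + 2.342717) / (-2.628) = -0.708,   |z_1| = 0.708.
  z_2 = (-0.482 - 2.342717) / (-2.628) = 1.0749,   |z_2| = 1.0749.
Moduli of all roots: 0.7080, 1.0749.
All moduli strictly greater than 1? No.
Verdict: Not invertible.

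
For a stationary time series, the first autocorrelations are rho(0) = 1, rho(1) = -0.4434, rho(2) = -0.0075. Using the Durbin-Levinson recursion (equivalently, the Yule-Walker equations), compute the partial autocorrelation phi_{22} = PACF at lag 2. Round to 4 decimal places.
\phi_{22} = -0.2541

The PACF at lag k is phi_{kk}, the last component of the solution
to the Yule-Walker system G_k phi = r_k where
  (G_k)_{ij} = rho(|i - j|), (r_k)_i = rho(i), i,j = 1..k.
Equivalently, Durbin-Levinson gives phi_{kk} iteratively:
  phi_{11} = rho(1)
  phi_{kk} = [rho(k) - sum_{j=1..k-1} phi_{k-1,j} rho(k-j)]
            / [1 - sum_{j=1..k-1} phi_{k-1,j} rho(j)],
  phi_{k,j} = phi_{k-1,j} - phi_{kk} phi_{k-1,k-j},  j = 1..k-1.
Step k = 1:
  phi_11 = rho(1) = -0.4434.
Step k = 2:
  phi_22 = [rho(2) - phi_11 rho(1)] / [1 - phi_11 rho(1)] = [-0.0075 - (-0.4434)(-0.4434)] / [1 - (-0.4434)(-0.4434)]
         = -0.20410356 / 0.80339644 = -0.2541.
Therefore phi_{22} = -0.2541.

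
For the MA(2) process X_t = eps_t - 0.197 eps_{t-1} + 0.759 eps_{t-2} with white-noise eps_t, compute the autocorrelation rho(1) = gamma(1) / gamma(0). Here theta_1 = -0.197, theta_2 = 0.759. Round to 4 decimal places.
\rho(1) = -0.2146

For an MA(q) process with theta_0 = 1, the autocovariance is
  gamma(k) = sigma^2 * sum_{i=0..q-k} theta_i * theta_{i+k},
and rho(k) = gamma(k) / gamma(0). Sigma^2 cancels.
  numerator   = (1)*(-0.197) + (-0.197)*(0.759) = -0.346523.
  denominator = (1)^2 + (-0.197)^2 + (0.759)^2 = 1.61489.
  rho(1) = -0.346523 / 1.61489 = -0.2146.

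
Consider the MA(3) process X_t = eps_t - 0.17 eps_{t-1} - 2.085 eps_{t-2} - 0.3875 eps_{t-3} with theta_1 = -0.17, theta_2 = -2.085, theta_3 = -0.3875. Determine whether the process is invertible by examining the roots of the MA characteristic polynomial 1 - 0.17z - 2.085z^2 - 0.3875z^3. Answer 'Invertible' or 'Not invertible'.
\text{Not invertible}

The MA(q) characteristic polynomial is P(z) = 1 - 0.17z - 2.085z^2 - 0.3875z^3.
Invertibility requires all roots to lie outside the unit circle, i.e. |z| > 1 for every root.
Degree 3: look for a simple real root z0 first, then factor out (1 - z/z0) and solve the remaining quadratic.
Testing z0 = -0.8: P(-0.8) = 1 + (-0.17)(-0.8) + (-2.085)(-0.8)^2 + (-0.3875)(-0.8)^3
  = 1 + (0.136) + (-1.3344) + (0.1984) = 0.  So z_0 = -0.8 is a root, |z_0| = 0.8.
Divide out the factor (1 + 1.25 z) = (1 - z/z0) (since 1/z0 = -1.25):
  P(z) = (1 + 1.25 z)(1 + (-1.42) z + (-0.31) z^2)
  [check: z-coef -1.42 - (-1.25) = -0.17; z^2-coef -0.31 - (-1.25)(-1.42) = -2.085; z^3-coef -(-1.25)(-0.31) = -0.3875.]
Remaining roots from the quadratic factor 1 + (-1.42) z + (-0.31) z^2:
  Set 1 + (-1.42) z + (-0.31) z^2 = 0, i.e. a z^2 + b z + c = 0 with a = -0.31, b = -1.42, c = 1.
  Discriminant D = b^2 - 4ac = (-1.42)^2 - 4*(-0.31)*1 = 2.0164 - (-1.24) = 3.2564.
  D >= 0, so the roots are real: z = (-b +/- sqrt(D)) / (2a) = (1.42 +/- 1.80455) / (-0.62).
    z_1 = (1.42 + 1.80455) / (-0.62) = -5.2009,   |z_1| = 5.2009.
    z_2 = (1.42 - 1.80455) / (-0.62) = 0.6202,   |z_2| = 0.6202.
Moduli of all roots: 0.8000, 5.2009, 0.6202.
All moduli strictly greater than 1? No.
Verdict: Not invertible.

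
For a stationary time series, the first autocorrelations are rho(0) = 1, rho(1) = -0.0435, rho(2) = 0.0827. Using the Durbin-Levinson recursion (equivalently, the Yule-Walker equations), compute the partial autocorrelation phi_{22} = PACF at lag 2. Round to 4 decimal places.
\phi_{22} = 0.0810

The PACF at lag k is phi_{kk}, the last component of the solution
to the Yule-Walker system G_k phi = r_k where
  (G_k)_{ij} = rho(|i - j|), (r_k)_i = rho(i), i,j = 1..k.
Equivalently, Durbin-Levinson gives phi_{kk} iteratively:
  phi_{11} = rho(1)
  phi_{kk} = [rho(k) - sum_{j=1..k-1} phi_{k-1,j} rho(k-j)]
            / [1 - sum_{j=1..k-1} phi_{k-1,j} rho(j)],
  phi_{k,j} = phi_{k-1,j} - phi_{kk} phi_{k-1,k-j},  j = 1..k-1.
Step k = 1:
  phi_11 = rho(1) = -0.0435.
Step k = 2:
  phi_22 = [rho(2) - phi_11 rho(1)] / [1 - phi_11 rho(1)] = [0.0827 - (-0.0435)(-0.0435)] / [1 - (-0.0435)(-0.0435)]
         = 0.08080775 / 0.99810775 = 0.081.
Therefore phi_{22} = 0.0810.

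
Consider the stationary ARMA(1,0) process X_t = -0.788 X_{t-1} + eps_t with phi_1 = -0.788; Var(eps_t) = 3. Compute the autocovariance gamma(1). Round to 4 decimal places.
\gamma(1) = -6.2365

Multiply the model equation by X_{t-k} and take expectations. With theta_0 = psi_0 = 1 and psi_j the MA(infinity) weights, this gives
  gamma(k) - sum_i phi_i gamma(k-i) = c_k,
  c_k = sigma^2 * sum_{j=k..q} theta_j psi_{j-k}   (c_k = 0 for k > q),
using gamma(-m) = gamma(m).
Pure AR (q = 0): c_0 = sigma^2 = 3, c_k = 0 for k >= 1.
Equations for k = 0 and k = 1 (AR order 1):
  gamma(0) = phi_1 gamma(1) + c_0
  gamma(1) = phi_1 gamma(0) + c_1
Substituting the second into the first: gamma(0) (1 - phi_1^2) = c_0 + phi_1 c_1, so
  gamma(0) = c_0 / (1 - phi_1^2) = 3 / (1 - (-0.788)^2) = 3 / 0.379056 = 7.914398.
  gamma(1) = phi_1 gamma(0) = (-0.788)(7.914398) = -6.236546.
Therefore gamma(1) = -6.2365 (to 4 decimal places).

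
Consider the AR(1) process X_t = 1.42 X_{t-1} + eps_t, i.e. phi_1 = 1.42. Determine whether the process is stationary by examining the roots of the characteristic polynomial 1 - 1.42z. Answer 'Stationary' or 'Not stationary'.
\text{Not stationary}

The AR(p) characteristic polynomial is P(z) = 1 - 1.42z.
Stationarity requires all roots to lie outside the unit circle, i.e. |z| > 1 for every root.
This is linear in z: 1 + (-1.42) z = 0  =>  z = -1/(-1.42) = 0.704225,  |z| = 0.704225.
Moduli of all roots: 0.7042.
All moduli strictly greater than 1? No.
Verdict: Not stationary.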